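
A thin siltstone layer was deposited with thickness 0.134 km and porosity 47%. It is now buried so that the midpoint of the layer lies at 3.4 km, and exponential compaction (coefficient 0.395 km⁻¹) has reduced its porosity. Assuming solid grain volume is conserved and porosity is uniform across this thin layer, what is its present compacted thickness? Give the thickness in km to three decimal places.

Porosity at 3.4 km: n = 0.47·exp(−0.395×3.4) = 0.1227
Solid-volume conservation: h(1−n) = h₀(1−n₀) ⇒ h = h₀·(1−n₀)/(1−n)
h = 0.134 × (1 − 0.47)/(1 − 0.1227) = 0.134 × 0.6041 = 0.0810 km

0.081 km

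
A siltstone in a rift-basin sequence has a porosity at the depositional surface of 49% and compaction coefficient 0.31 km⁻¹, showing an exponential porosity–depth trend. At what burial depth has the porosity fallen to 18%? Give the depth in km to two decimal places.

3.23 km

Invert Athy's law: d = ln(phi₀/phi) / k
d = ln(0.49/0.18) / 0.31 = ln(2.722) / 0.31 = 1.0014 / 0.31 = 3.230 km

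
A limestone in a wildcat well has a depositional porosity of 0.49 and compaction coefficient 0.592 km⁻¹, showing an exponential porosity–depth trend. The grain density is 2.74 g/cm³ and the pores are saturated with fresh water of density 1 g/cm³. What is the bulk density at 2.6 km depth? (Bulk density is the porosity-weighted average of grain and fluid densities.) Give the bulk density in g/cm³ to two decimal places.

2.56 g/cm³

Porosity at depth: phi = 0.49·exp(−0.592×2.6) = 0.49×0.2146 = 0.1051
Bulk density: ρ_b = (1−phi)ρ_g + phi·ρ_f = 0.8949×2.74 + 0.1051×1
       = 2.452 + 0.105 = 2.557 g/cm³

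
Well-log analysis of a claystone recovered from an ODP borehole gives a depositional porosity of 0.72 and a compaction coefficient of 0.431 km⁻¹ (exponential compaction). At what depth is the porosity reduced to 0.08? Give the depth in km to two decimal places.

Invert Athy's law: Z = ln(n₀/n) / c
Z = ln(0.72/0.08) / 0.431 = ln(9) / 0.431 = 2.1972 / 0.431 = 5.098 km

5.10 km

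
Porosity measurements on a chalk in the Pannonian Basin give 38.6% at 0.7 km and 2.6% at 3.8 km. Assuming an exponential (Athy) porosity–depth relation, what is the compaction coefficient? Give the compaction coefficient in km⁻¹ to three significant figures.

0.870 km⁻¹

Athy: phi(z) = phi₀ e^(−cz) ⇒ phi₁/phi₂ = e^{c(z₂−z₁)} ⇒ c = ln(phi₁/phi₂)/(z₂−z₁)
c = ln(0.386/0.026) / (3.8 − 0.7) = ln(14.85) / 3.1 = 2.6977 / 3.1 = 0.8702 km⁻¹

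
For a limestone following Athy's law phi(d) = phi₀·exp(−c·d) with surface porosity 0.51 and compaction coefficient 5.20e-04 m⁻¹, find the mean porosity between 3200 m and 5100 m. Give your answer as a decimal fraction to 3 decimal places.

Working in km (1 km = 1000 m; c in km⁻¹ = c in m⁻¹ × 1000):
⟨phi⟩ = (1/(d₂−d₁)) ∫ phi₀ e^(−cd) dd = phi₀·(e^(−c·d₁) − e^(−c·d₂)) / (c·(d₂−d₁))
e^(−0.52×3.2) = 0.1894; e^(−0.52×5.1) = 0.0705
⟨phi⟩ = 0.51 × (0.1894 − 0.0705) / (0.52 × 1.9) = 0.51 × 0.1203 = 0.0614

0.061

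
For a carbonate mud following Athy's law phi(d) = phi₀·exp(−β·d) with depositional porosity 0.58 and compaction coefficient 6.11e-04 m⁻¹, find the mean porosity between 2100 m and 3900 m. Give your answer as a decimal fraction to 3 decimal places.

0.098

Working in km (1 km = 1000 m; β in km⁻¹ = β in m⁻¹ × 1000):
⟨phi⟩ = (1/(d₂−d₁)) ∫ phi₀ e^(−βd) dd = phi₀·(e^(−β·d₁) − e^(−β·d₂)) / (β·(d₂−d₁))
e^(−0.611×2.1) = 0.2772; e^(−0.611×3.9) = 0.0923
⟨phi⟩ = 0.58 × (0.2772 − 0.0923) / (0.611 × 1.8) = 0.58 × 0.1681 = 0.0975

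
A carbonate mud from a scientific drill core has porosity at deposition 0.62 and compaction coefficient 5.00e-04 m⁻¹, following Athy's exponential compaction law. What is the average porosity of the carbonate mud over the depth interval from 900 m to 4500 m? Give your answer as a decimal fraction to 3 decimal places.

0.183

Working in km (1 km = 1000 m; k in km⁻¹ = k in m⁻¹ × 1000):
⟨n⟩ = (1/(d₂−d₁)) ∫ n₀ e^(−kd) dd = n₀·(e^(−k·d₁) − e^(−k·d₂)) / (k·(d₂−d₁))
e^(−0.5×0.9) = 0.6376; e^(−0.5×4.5) = 0.1054
⟨n⟩ = 0.62 × (0.6376 − 0.1054) / (0.5 × 3.6) = 0.62 × 0.2957 = 0.1833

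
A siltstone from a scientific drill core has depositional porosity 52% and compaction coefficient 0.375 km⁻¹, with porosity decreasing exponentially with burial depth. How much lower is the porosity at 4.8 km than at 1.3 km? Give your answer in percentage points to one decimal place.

n(1.3) = 0.52·e^(−0.375×1.3) = 0.3194
n(4.8) = 0.52·e^(−0.375×4.8) = 0.0860
Δn = 0.3194 − 0.0860 = 0.2334

23.3 percentage points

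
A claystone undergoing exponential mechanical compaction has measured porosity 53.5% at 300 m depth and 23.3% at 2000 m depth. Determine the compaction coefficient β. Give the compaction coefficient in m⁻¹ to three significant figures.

0.000489 m⁻¹

Working in km (1 km = 1000 m; β in km⁻¹ = β in m⁻¹ × 1000):
Athy: φ(z) = φ₀ e^(−βz) ⇒ φ₁/φ₂ = e^{β(z₂−z₁)} ⇒ β = ln(φ₁/φ₂)/(z₂−z₁)
β = ln(0.535/0.233) / (2 − 0.3) = ln(2.296) / 1.7 = 0.8312 / 1.7 = 0.489 km⁻¹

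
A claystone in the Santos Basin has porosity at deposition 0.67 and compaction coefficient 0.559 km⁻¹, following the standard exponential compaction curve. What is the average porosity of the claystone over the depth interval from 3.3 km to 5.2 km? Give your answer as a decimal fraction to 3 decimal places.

⟨φ⟩ = (1/(Z₂−Z₁)) ∫ φ₀ e^(−kZ) dZ = φ₀·(e^(−k·Z₁) − e^(−k·Z₂)) / (k·(Z₂−Z₁))
e^(−0.559×3.3) = 0.1581; e^(−0.559×5.2) = 0.0547
⟨φ⟩ = 0.67 × (0.1581 − 0.0547) / (0.559 × 1.9) = 0.67 × 0.0974 = 0.0652

0.065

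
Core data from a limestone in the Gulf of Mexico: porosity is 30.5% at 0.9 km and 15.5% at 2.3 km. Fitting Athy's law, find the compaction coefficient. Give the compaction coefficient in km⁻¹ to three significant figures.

Athy: φ(d) = φ₀ e^(−kd) ⇒ φ₁/φ₂ = e^{k(d₂−d₁)} ⇒ k = ln(φ₁/φ₂)/(d₂−d₁)
k = ln(0.305/0.155) / (2.3 − 0.9) = ln(1.968) / 1.4 = 0.6769 / 1.4 = 0.4835 km⁻¹

0.483 km⁻¹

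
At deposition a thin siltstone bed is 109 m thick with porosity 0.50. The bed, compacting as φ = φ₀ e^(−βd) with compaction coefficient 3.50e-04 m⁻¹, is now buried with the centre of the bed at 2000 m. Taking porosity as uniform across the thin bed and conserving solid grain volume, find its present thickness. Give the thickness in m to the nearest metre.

Working in km (1 km = 1000 m; β in km⁻¹ = β in m⁻¹ × 1000):
Porosity at 2 km: φ = 0.5·exp(−0.35×2) = 0.2483
Solid-volume conservation: h(1−φ) = h₀(1−φ₀) ⇒ h = h₀·(1−φ₀)/(1−φ)
h = 0.109 × (1 − 0.5)/(1 − 0.2483) = 0.109 × 0.6652 = 0.0725 km

73 m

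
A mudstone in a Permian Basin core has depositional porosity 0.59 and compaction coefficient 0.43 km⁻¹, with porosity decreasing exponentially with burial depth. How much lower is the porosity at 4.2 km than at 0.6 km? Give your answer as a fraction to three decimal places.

phi(0.6) = 0.59·e^(−0.43×0.6) = 0.4558
phi(4.2) = 0.59·e^(−0.43×4.2) = 0.0969
Δphi = 0.4558 − 0.0969 = 0.3589

0.359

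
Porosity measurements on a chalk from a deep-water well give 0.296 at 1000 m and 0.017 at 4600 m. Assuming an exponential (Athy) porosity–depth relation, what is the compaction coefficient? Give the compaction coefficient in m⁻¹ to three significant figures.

0.000794 m⁻¹

Working in km (1 km = 1000 m; c in km⁻¹ = c in m⁻¹ × 1000):
Athy: φ(d) = φ₀ e^(−cd) ⇒ φ₁/φ₂ = e^{c(d₂−d₁)} ⇒ c = ln(φ₁/φ₂)/(d₂−d₁)
c = ln(0.296/0.017) / (4.6 − 1) = ln(17.41) / 3.6 = 2.8571 / 3.6 = 0.7937 km⁻¹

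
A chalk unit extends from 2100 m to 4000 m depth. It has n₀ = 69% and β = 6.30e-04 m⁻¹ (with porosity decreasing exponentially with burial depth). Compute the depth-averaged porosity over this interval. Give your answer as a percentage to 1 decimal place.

Working in km (1 km = 1000 m; β in km⁻¹ = β in m⁻¹ × 1000):
⟨n⟩ = (1/(d₂−d₁)) ∫ n₀ e^(−βd) dd = n₀·(e^(−β·d₁) − e^(−β·d₂)) / (β·(d₂−d₁))
e^(−0.63×2.1) = 0.2663; e^(−0.63×4) = 0.0805
⟨n⟩ = 0.69 × (0.2663 − 0.0805) / (0.63 × 1.9) = 0.69 × 0.1553 = 0.1071

10.7%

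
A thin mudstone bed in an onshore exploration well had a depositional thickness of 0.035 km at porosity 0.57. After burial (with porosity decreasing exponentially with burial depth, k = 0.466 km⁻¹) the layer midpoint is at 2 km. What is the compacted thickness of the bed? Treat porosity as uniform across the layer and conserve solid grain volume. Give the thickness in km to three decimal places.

0.019 km

Porosity at 2 km: φ = 0.57·exp(−0.466×2) = 0.2244
Solid-volume conservation: h(1−φ) = h₀(1−φ₀) ⇒ h = h₀·(1−φ₀)/(1−φ)
h = 0.035 × (1 − 0.57)/(1 − 0.2244) = 0.035 × 0.5544 = 0.0194 km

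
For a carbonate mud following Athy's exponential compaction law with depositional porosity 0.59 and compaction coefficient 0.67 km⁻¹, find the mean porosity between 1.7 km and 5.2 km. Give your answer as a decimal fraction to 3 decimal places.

0.073

⟨phi⟩ = (1/(z₂−z₁)) ∫ phi₀ e^(−βz) dz = phi₀·(e^(−β·z₁) − e^(−β·z₂)) / (β·(z₂−z₁))
e^(−0.67×1.7) = 0.3201; e^(−0.67×5.2) = 0.0307
⟨phi⟩ = 0.59 × (0.3201 − 0.0307) / (0.67 × 3.5) = 0.59 × 0.1234 = 0.0728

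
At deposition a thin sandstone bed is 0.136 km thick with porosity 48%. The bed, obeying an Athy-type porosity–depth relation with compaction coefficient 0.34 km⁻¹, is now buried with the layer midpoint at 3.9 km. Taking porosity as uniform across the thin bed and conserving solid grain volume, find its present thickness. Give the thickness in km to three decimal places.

0.081 km

Porosity at 3.9 km: φ = 0.48·exp(−0.34×3.9) = 0.1275
Solid-volume conservation: h(1−φ) = h₀(1−φ₀) ⇒ h = h₀·(1−φ₀)/(1−φ)
h = 0.136 × (1 − 0.48)/(1 − 0.1275) = 0.136 × 0.5960 = 0.0811 km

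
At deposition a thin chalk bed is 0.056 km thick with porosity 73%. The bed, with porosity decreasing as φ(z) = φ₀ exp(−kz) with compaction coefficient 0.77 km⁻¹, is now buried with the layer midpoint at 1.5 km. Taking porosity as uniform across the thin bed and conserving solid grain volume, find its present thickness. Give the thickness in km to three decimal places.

0.020 km

Porosity at 1.5 km: φ = 0.73·exp(−0.77×1.5) = 0.2300
Solid-volume conservation: h(1−φ) = h₀(1−φ₀) ⇒ h = h₀·(1−φ₀)/(1−φ)
h = 0.056 × (1 − 0.73)/(1 − 0.2300) = 0.056 × 0.3506 = 0.0196 km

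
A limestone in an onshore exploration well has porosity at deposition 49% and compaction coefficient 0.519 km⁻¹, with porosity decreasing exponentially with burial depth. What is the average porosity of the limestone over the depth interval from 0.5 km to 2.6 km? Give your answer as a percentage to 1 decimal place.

⟨n⟩ = (1/(Z₂−Z₁)) ∫ n₀ e^(−βZ) dZ = n₀·(e^(−β·Z₁) − e^(−β·Z₂)) / (β·(Z₂−Z₁))
e^(−0.519×0.5) = 0.7714; e^(−0.519×2.6) = 0.2594
⟨n⟩ = 0.49 × (0.7714 − 0.2594) / (0.519 × 2.1) = 0.49 × 0.4698 = 0.2302

23.0%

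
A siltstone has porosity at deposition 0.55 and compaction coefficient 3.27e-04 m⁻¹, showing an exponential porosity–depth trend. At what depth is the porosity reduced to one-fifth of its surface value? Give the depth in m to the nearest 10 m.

4920 m

Working in km (1 km = 1000 m; k in km⁻¹ = k in m⁻¹ × 1000):
φ/φ₀ = 1/5 ⇒ exp(−k·d) = 1/5 ⇒ d = ln(5) / k
d = 1.6094 / 0.327 = 4.922 km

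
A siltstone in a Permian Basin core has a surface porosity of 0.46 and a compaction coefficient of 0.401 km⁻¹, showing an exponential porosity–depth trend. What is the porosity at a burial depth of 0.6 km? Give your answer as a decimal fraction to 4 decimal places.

φ = φ₀·exp(−c·z) = 0.46 × exp(−0.401 × 0.6) = 0.46 × exp(−0.2406)
  = 0.46 × 0.7862 = 0.3616

0.3616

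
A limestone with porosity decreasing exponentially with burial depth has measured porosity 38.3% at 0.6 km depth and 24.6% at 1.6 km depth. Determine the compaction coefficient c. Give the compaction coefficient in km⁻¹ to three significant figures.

0.443 km⁻¹

Athy: φ(d) = φ₀ e^(−cd) ⇒ φ₁/φ₂ = e^{c(d₂−d₁)} ⇒ c = ln(φ₁/φ₂)/(d₂−d₁)
c = ln(0.383/0.246) / (1.6 − 0.6) = ln(1.557) / 1 = 0.4427 / 1 = 0.4427 km⁻¹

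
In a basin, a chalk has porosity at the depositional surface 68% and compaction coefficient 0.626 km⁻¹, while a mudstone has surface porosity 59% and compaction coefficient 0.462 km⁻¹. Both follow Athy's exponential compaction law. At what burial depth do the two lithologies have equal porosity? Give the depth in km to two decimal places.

Set phi₀ₐ e^(−βₐz) = phi₀ᵦ e^(−βᵦz) ⇒ ln(phi₀ₐ/phi₀ᵦ) = (βₐ − βᵦ)·z
z = ln(0.68/0.59) / (0.626 − 0.462) = 0.1420 / 0.164 = 0.866 km

0.87 km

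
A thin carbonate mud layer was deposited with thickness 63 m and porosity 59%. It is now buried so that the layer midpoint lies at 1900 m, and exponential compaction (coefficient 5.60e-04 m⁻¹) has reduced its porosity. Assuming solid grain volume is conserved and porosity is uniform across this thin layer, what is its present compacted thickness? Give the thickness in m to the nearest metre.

Working in km (1 km = 1000 m; k in km⁻¹ = k in m⁻¹ × 1000):
Porosity at 1.9 km: n = 0.59·exp(−0.56×1.9) = 0.2036
Solid-volume conservation: h(1−n) = h₀(1−n₀) ⇒ h = h₀·(1−n₀)/(1−n)
h = 0.063 × (1 − 0.59)/(1 − 0.2036) = 0.063 × 0.5148 = 0.0324 km

32 m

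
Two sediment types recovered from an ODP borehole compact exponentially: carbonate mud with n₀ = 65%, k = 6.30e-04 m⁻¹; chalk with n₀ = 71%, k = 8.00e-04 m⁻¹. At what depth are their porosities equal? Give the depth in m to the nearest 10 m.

Working in km (1 km = 1000 m; k in km⁻¹ = k in m⁻¹ × 1000):
Set n₀ₐ e^(−kₐd) = n₀ᵦ e^(−kᵦd) ⇒ ln(n₀ₐ/n₀ᵦ) = (kₐ − kᵦ)·d
d = ln(0.65/0.71) / (0.63 − 0.8) = -0.0883 / -0.17 = 0.519 km

520 m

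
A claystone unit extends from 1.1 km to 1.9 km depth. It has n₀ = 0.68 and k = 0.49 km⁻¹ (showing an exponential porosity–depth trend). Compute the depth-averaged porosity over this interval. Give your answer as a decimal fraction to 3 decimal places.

⟨n⟩ = (1/(z₂−z₁)) ∫ n₀ e^(−kz) dz = n₀·(e^(−k·z₁) − e^(−k·z₂)) / (k·(z₂−z₁))
e^(−0.49×1.1) = 0.5833; e^(−0.49×1.9) = 0.3942
⟨n⟩ = 0.68 × (0.5833 − 0.3942) / (0.49 × 0.8) = 0.68 × 0.4826 = 0.3282

0.328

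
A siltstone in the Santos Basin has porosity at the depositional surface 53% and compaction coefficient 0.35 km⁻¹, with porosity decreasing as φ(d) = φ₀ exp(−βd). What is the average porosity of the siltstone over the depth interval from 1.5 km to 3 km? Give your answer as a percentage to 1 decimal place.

24.4%

⟨φ⟩ = (1/(d₂−d₁)) ∫ φ₀ e^(−βd) dd = φ₀·(e^(−β·d₁) − e^(−β·d₂)) / (β·(d₂−d₁))
e^(−0.35×1.5) = 0.5916; e^(−0.35×3) = 0.3499
⟨φ⟩ = 0.53 × (0.5916 − 0.3499) / (0.35 × 1.5) = 0.53 × 0.4602 = 0.2439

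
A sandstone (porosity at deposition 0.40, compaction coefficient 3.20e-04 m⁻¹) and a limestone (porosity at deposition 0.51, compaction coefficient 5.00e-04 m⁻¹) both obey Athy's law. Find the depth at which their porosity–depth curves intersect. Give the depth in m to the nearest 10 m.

Working in km (1 km = 1000 m; k in km⁻¹ = k in m⁻¹ × 1000):
Set φ₀ₐ e^(−kₐz) = φ₀ᵦ e^(−kᵦz) ⇒ ln(φ₀ₐ/φ₀ᵦ) = (kₐ − kᵦ)·z
z = ln(0.4/0.51) / (0.32 − 0.5) = -0.2429 / -0.18 = 1.350 km

1350 m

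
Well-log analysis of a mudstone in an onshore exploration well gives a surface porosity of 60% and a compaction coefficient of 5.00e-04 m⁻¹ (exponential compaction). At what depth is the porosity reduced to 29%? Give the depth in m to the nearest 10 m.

1450 m

Working in km (1 km = 1000 m; c in km⁻¹ = c in m⁻¹ × 1000):
Invert Athy's law: d = ln(φ₀/φ) / c
d = ln(0.6/0.29) / 0.5 = ln(2.069) / 0.5 = 0.7270 / 0.5 = 1.454 km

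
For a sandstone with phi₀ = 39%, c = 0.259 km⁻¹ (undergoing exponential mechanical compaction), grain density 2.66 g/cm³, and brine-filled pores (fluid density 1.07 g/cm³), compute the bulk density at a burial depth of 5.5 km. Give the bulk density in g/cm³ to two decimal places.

Porosity at depth: phi = 0.39·exp(−0.259×5.5) = 0.39×0.2406 = 0.0938
Bulk density: ρ_b = (1−phi)ρ_g + phi·ρ_f = 0.9062×2.66 + 0.0938×1.07
       = 2.410 + 0.100 = 2.511 g/cm³

2.51 g/cm³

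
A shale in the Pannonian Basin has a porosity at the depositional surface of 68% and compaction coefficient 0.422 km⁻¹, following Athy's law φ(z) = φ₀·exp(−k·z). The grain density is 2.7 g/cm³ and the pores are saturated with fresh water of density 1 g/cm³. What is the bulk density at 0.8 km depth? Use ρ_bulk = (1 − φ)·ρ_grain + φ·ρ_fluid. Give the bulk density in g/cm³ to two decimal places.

Porosity at depth: φ = 0.68·exp(−0.422×0.8) = 0.68×0.7135 = 0.4852
Bulk density: ρ_b = (1−φ)ρ_g + φ·ρ_f = 0.5148×2.7 + 0.4852×1
       = 1.390 + 0.485 = 1.875 g/cm³

1.88 g/cm³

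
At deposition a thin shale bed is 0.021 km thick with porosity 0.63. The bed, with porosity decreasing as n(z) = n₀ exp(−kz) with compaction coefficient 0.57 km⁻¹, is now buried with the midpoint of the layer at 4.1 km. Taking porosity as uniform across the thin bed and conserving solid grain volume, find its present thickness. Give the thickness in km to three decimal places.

0.008 km

Porosity at 4.1 km: n = 0.63·exp(−0.57×4.1) = 0.0609
Solid-volume conservation: h(1−n) = h₀(1−n₀) ⇒ h = h₀·(1−n₀)/(1−n)
h = 0.021 × (1 − 0.63)/(1 − 0.0609) = 0.021 × 0.3940 = 0.0083 km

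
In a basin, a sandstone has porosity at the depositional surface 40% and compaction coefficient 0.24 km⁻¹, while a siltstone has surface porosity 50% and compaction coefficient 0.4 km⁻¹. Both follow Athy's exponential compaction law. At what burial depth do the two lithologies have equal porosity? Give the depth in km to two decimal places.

Set φ₀ₐ e^(−cₐd) = φ₀ᵦ e^(−cᵦd) ⇒ ln(φ₀ₐ/φ₀ᵦ) = (cₐ − cᵦ)·d
d = ln(0.4/0.5) / (0.24 − 0.4) = -0.2231 / -0.16 = 1.395 km

1.39 km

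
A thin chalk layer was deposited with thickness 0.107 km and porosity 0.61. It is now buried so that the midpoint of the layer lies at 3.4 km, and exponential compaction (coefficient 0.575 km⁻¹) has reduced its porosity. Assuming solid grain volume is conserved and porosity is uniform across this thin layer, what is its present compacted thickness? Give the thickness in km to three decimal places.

0.046 km

Porosity at 3.4 km: n = 0.61·exp(−0.575×3.4) = 0.0864
Solid-volume conservation: h(1−n) = h₀(1−n₀) ⇒ h = h₀·(1−n₀)/(1−n)
h = 0.107 × (1 − 0.61)/(1 − 0.0864) = 0.107 × 0.4269 = 0.0457 km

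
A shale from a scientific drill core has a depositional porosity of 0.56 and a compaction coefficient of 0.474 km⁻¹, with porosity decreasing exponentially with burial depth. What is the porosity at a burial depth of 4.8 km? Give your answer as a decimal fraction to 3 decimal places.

0.058

phi = phi₀·exp(−β·Z) = 0.56 × exp(−0.474 × 4.8) = 0.56 × exp(−2.275)
  = 0.56 × 0.1028 = 0.0576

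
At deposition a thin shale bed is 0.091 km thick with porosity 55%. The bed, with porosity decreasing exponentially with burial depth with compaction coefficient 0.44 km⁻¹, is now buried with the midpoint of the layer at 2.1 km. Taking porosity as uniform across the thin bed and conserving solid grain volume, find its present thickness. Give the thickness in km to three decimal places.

0.052 km

Porosity at 2.1 km: φ = 0.55·exp(−0.44×2.1) = 0.2183
Solid-volume conservation: h(1−φ) = h₀(1−φ₀) ⇒ h = h₀·(1−φ₀)/(1−φ)
h = 0.091 × (1 − 0.55)/(1 − 0.2183) = 0.091 × 0.5757 = 0.0524 km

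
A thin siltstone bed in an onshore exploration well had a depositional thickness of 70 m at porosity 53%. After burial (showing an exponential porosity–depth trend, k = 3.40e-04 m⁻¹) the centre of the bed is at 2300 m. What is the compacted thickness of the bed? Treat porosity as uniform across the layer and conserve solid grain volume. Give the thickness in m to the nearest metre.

43 m

Working in km (1 km = 1000 m; k in km⁻¹ = k in m⁻¹ × 1000):
Porosity at 2.3 km: n = 0.53·exp(−0.34×2.3) = 0.2425
Solid-volume conservation: h(1−n) = h₀(1−n₀) ⇒ h = h₀·(1−n₀)/(1−n)
h = 0.07 × (1 − 0.53)/(1 − 0.2425) = 0.07 × 0.6204 = 0.0434 km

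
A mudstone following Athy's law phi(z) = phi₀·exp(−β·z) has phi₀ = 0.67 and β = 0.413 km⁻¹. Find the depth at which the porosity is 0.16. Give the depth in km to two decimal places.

3.47 km

Invert Athy's law: z = ln(phi₀/phi) / β
z = ln(0.67/0.16) / 0.413 = ln(4.188) / 0.413 = 1.4321 / 0.413 = 3.468 km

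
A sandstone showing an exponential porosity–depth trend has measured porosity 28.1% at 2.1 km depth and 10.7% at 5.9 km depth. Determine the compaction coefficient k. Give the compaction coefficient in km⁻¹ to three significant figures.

0.254 km⁻¹

Athy: n(z) = n₀ e^(−kz) ⇒ n₁/n₂ = e^{k(z₂−z₁)} ⇒ k = ln(n₁/n₂)/(z₂−z₁)
k = ln(0.281/0.107) / (5.9 − 2.1) = ln(2.626) / 3.8 = 0.9655 / 3.8 = 0.2541 km⁻¹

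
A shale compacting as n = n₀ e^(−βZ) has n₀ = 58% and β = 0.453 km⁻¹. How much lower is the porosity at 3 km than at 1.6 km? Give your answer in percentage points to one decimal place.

13.2 percentage points

n(1.6) = 0.58·e^(−0.453×1.6) = 0.2810
n(3) = 0.58·e^(−0.453×3) = 0.1490
Δn = 0.2810 − 0.1490 = 0.1320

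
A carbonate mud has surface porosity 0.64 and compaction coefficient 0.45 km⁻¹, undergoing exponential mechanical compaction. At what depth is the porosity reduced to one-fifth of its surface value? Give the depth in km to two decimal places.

3.58 km

phi/phi₀ = 1/5 ⇒ exp(−β·d) = 1/5 ⇒ d = ln(5) / β
d = 1.6094 / 0.45 = 3.577 km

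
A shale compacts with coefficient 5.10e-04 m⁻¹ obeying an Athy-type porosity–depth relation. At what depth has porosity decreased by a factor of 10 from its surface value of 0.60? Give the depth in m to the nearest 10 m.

Working in km (1 km = 1000 m; β in km⁻¹ = β in m⁻¹ × 1000):
φ/φ₀ = 1/10 ⇒ exp(−β·Z) = 1/10 ⇒ Z = ln(10) / β
Z = 2.3026 / 0.51 = 4.515 km

4510 m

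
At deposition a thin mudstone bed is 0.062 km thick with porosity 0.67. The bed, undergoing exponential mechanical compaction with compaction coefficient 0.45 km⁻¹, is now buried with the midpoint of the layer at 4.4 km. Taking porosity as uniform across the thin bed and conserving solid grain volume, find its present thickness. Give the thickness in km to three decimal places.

Porosity at 4.4 km: phi = 0.67·exp(−0.45×4.4) = 0.0925
Solid-volume conservation: h(1−phi) = h₀(1−phi₀) ⇒ h = h₀·(1−phi₀)/(1−phi)
h = 0.062 × (1 − 0.67)/(1 − 0.0925) = 0.062 × 0.3636 = 0.0225 km

0.023 km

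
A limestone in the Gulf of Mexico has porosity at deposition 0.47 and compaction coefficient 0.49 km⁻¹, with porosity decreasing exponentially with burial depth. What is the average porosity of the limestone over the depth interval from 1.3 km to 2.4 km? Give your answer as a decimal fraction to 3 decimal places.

⟨φ⟩ = (1/(Z₂−Z₁)) ∫ φ₀ e^(−cZ) dZ = φ₀·(e^(−c·Z₁) − e^(−c·Z₂)) / (c·(Z₂−Z₁))
e^(−0.49×1.3) = 0.5289; e^(−0.49×2.4) = 0.3085
⟨φ⟩ = 0.47 × (0.5289 − 0.3085) / (0.49 × 1.1) = 0.47 × 0.4088 = 0.1922

0.192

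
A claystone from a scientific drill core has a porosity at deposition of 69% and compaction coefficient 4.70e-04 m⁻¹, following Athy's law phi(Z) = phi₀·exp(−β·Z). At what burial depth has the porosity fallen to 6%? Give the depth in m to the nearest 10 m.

5200 m

Working in km (1 km = 1000 m; β in km⁻¹ = β in m⁻¹ × 1000):
Invert Athy's law: Z = ln(phi₀/phi) / β
Z = ln(0.69/0.06) / 0.47 = ln(11.5) / 0.47 = 2.4423 / 0.47 = 5.196 km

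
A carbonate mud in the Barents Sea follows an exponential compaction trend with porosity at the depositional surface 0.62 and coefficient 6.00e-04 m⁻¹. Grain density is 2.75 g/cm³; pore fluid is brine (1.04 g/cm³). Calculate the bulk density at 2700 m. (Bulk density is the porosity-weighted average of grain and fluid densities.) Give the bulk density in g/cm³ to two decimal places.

Working in km (1 km = 1000 m; β in km⁻¹ = β in m⁻¹ × 1000):
Porosity at depth: φ = 0.62·exp(−0.6×2.7) = 0.62×0.1979 = 0.1227
Bulk density: ρ_b = (1−φ)ρ_g + φ·ρ_f = 0.8773×2.75 + 0.1227×1.04
       = 2.413 + 0.128 = 2.540 g/cm³

2.54 g/cm³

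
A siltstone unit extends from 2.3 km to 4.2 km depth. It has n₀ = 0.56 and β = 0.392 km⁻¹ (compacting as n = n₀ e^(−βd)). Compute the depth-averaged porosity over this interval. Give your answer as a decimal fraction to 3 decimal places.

⟨n⟩ = (1/(d₂−d₁)) ∫ n₀ e^(−βd) dd = n₀·(e^(−β·d₁) − e^(−β·d₂)) / (β·(d₂−d₁))
e^(−0.392×2.3) = 0.4059; e^(−0.392×4.2) = 0.1927
⟨n⟩ = 0.56 × (0.4059 − 0.1927) / (0.392 × 1.9) = 0.56 × 0.2862 = 0.1603

0.160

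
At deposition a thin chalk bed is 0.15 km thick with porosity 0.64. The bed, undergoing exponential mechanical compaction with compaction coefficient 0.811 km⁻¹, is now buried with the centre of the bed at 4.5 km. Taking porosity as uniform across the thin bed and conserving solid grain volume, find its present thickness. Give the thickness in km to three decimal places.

Porosity at 4.5 km: phi = 0.64·exp(−0.811×4.5) = 0.0166
Solid-volume conservation: h(1−phi) = h₀(1−phi₀) ⇒ h = h₀·(1−phi₀)/(1−phi)
h = 0.15 × (1 − 0.64)/(1 − 0.0166) = 0.15 × 0.3661 = 0.0549 km

0.055 km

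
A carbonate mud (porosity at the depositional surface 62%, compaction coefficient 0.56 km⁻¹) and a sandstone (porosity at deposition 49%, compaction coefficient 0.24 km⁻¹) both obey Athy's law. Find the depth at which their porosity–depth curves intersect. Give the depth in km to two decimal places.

Set phi₀ₐ e^(−kₐd) = phi₀ᵦ e^(−kᵦd) ⇒ ln(phi₀ₐ/phi₀ᵦ) = (kₐ − kᵦ)·d
d = ln(0.62/0.49) / (0.56 − 0.24) = 0.2353 / 0.32 = 0.735 km

0.74 km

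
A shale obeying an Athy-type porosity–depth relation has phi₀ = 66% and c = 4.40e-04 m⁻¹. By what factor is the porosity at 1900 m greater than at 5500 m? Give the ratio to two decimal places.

4.87

Working in km (1 km = 1000 m; c in km⁻¹ = c in m⁻¹ × 1000):
phi(Z₁)/phi(Z₂) = e^(−c·Z₁)/e^(−c·Z₂) = e^{c(Z₂−Z₁)}
= exp(0.44 × 3.6) = exp(1.584) = 4.8744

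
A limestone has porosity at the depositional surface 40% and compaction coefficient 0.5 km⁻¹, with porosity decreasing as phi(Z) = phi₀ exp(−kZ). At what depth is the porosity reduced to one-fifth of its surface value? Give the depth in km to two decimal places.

phi/phi₀ = 1/5 ⇒ exp(−k·Z) = 1/5 ⇒ Z = ln(5) / k
Z = 1.6094 / 0.5 = 3.219 km

3.22 km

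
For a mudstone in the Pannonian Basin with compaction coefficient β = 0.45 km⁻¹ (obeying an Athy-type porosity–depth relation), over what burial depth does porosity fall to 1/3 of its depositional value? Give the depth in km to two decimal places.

phi/phi₀ = 1/3 ⇒ exp(−β·z) = 1/3 ⇒ z = ln(3) / β
z = 1.0986 / 0.45 = 2.441 km

2.44 km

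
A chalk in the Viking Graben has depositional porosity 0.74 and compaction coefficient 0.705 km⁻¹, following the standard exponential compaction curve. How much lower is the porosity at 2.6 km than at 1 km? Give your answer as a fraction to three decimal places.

0.247

n(1) = 0.74·e^(−0.705×1) = 0.3656
n(2.6) = 0.74·e^(−0.705×2.6) = 0.1184
Δn = 0.3656 − 0.1184 = 0.2473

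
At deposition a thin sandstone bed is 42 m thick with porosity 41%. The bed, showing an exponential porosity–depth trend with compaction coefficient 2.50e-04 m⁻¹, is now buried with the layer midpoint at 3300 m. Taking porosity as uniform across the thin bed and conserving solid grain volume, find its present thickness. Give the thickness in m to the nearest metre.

30 m

Working in km (1 km = 1000 m; β in km⁻¹ = β in m⁻¹ × 1000):
Porosity at 3.3 km: phi = 0.41·exp(−0.25×3.3) = 0.1797
Solid-volume conservation: h(1−phi) = h₀(1−phi₀) ⇒ h = h₀·(1−phi₀)/(1−phi)
h = 0.042 × (1 − 0.41)/(1 − 0.1797) = 0.042 × 0.7192 = 0.0302 km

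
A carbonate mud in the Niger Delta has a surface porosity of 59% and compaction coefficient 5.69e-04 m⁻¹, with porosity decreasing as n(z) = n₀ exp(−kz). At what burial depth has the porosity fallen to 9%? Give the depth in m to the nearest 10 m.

Working in km (1 km = 1000 m; k in km⁻¹ = k in m⁻¹ × 1000):
Invert Athy's law: z = ln(n₀/n) / k
z = ln(0.59/0.09) / 0.569 = ln(6.556) / 0.569 = 1.8803 / 0.569 = 3.305 km

3300 m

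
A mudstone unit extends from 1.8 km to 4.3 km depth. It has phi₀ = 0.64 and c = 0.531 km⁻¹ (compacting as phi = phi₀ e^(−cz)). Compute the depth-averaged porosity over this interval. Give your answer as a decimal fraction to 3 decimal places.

⟨phi⟩ = (1/(z₂−z₁)) ∫ phi₀ e^(−cz) dz = phi₀·(e^(−c·z₁) − e^(−c·z₂)) / (c·(z₂−z₁))
e^(−0.531×1.8) = 0.3845; e^(−0.531×4.3) = 0.1019
⟨phi⟩ = 0.64 × (0.3845 − 0.1019) / (0.531 × 2.5) = 0.64 × 0.2128 = 0.1362

0.136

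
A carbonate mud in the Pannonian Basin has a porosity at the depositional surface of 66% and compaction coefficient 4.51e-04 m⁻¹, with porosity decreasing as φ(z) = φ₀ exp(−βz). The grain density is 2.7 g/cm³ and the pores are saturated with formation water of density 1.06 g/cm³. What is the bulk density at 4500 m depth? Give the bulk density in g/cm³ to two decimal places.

2.56 g/cm³

Working in km (1 km = 1000 m; β in km⁻¹ = β in m⁻¹ × 1000):
Porosity at depth: φ = 0.66·exp(−0.451×4.5) = 0.66×0.1314 = 0.0867
Bulk density: ρ_b = (1−φ)ρ_g + φ·ρ_f = 0.9133×2.7 + 0.0867×1.06
       = 2.466 + 0.092 = 2.558 g/cm³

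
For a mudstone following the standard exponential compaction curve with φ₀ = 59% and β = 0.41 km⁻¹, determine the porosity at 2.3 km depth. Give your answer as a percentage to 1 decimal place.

φ = φ₀·exp(−β·d) = 0.59 × exp(−0.41 × 2.3) = 0.59 × exp(−0.943)
  = 0.59 × 0.3895 = 0.2298

23.0%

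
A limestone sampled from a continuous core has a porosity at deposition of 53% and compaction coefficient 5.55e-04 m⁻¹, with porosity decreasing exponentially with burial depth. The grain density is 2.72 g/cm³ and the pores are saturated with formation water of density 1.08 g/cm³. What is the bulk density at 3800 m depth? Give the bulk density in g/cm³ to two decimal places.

2.61 g/cm³

Working in km (1 km = 1000 m; β in km⁻¹ = β in m⁻¹ × 1000):
Porosity at depth: φ = 0.53·exp(−0.555×3.8) = 0.53×0.1214 = 0.0643
Bulk density: ρ_b = (1−φ)ρ_g + φ·ρ_f = 0.9357×2.72 + 0.0643×1.08
       = 2.545 + 0.069 = 2.615 g/cm³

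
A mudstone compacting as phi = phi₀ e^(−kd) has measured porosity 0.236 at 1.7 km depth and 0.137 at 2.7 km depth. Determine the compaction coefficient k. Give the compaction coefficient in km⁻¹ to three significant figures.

0.544 km⁻¹

Athy: phi(d) = phi₀ e^(−kd) ⇒ phi₁/phi₂ = e^{k(d₂−d₁)} ⇒ k = ln(phi₁/phi₂)/(d₂−d₁)
k = ln(0.236/0.137) / (2.7 − 1.7) = ln(1.723) / 1 = 0.5439 / 1 = 0.5439 km⁻¹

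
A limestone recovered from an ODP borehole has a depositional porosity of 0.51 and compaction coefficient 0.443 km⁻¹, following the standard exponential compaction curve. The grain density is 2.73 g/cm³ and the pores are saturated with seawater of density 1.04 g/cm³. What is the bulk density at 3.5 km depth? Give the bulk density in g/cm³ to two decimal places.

2.55 g/cm³

Porosity at depth: φ = 0.51·exp(−0.443×3.5) = 0.51×0.2121 = 0.1082
Bulk density: ρ_b = (1−φ)ρ_g + φ·ρ_f = 0.8918×2.73 + 0.1082×1.04
       = 2.435 + 0.113 = 2.547 g/cm³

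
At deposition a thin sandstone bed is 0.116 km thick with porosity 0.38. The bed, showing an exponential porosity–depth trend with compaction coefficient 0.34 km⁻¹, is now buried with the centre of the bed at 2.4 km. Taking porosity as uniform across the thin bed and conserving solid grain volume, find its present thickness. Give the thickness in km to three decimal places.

Porosity at 2.4 km: phi = 0.38·exp(−0.34×2.4) = 0.1680
Solid-volume conservation: h(1−phi) = h₀(1−phi₀) ⇒ h = h₀·(1−phi₀)/(1−phi)
h = 0.116 × (1 − 0.38)/(1 − 0.1680) = 0.116 × 0.7452 = 0.0864 km

0.086 km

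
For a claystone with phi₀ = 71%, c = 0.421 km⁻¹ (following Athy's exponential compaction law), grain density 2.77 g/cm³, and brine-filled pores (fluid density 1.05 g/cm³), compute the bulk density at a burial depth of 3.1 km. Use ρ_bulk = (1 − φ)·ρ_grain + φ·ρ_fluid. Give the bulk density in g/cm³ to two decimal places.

2.44 g/cm³

Porosity at depth: phi = 0.71·exp(−0.421×3.1) = 0.71×0.2711 = 0.1925
Bulk density: ρ_b = (1−phi)ρ_g + phi·ρ_f = 0.8075×2.77 + 0.1925×1.05
       = 2.237 + 0.202 = 2.439 g/cm³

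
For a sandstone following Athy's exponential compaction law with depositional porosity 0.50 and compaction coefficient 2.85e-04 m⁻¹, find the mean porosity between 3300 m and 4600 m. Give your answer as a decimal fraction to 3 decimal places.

0.163

Working in km (1 km = 1000 m; c in km⁻¹ = c in m⁻¹ × 1000):
⟨n⟩ = (1/(d₂−d₁)) ∫ n₀ e^(−cd) dd = n₀·(e^(−c·d₁) − e^(−c·d₂)) / (c·(d₂−d₁))
e^(−0.285×3.3) = 0.3904; e^(−0.285×4.6) = 0.2696
⟨n⟩ = 0.5 × (0.3904 − 0.2696) / (0.285 × 1.3) = 0.5 × 0.3263 = 0.1631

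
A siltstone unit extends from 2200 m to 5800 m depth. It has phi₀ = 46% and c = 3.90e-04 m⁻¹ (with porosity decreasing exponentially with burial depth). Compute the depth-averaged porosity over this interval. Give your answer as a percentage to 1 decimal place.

Working in km (1 km = 1000 m; c in km⁻¹ = c in m⁻¹ × 1000):
⟨phi⟩ = (1/(Z₂−Z₁)) ∫ phi₀ e^(−cZ) dZ = phi₀·(e^(−c·Z₁) − e^(−c·Z₂)) / (c·(Z₂−Z₁))
e^(−0.39×2.2) = 0.4240; e^(−0.39×5.8) = 0.1041
⟨phi⟩ = 0.46 × (0.4240 − 0.1041) / (0.39 × 3.6) = 0.46 × 0.2278 = 0.1048

10.5%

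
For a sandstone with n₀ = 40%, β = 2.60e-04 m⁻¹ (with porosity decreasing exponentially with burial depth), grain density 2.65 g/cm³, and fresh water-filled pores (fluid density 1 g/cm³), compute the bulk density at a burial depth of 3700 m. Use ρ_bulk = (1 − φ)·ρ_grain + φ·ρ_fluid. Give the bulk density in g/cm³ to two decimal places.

Working in km (1 km = 1000 m; β in km⁻¹ = β in m⁻¹ × 1000):
Porosity at depth: n = 0.4·exp(−0.26×3.7) = 0.4×0.3821 = 0.1529
Bulk density: ρ_b = (1−n)ρ_g + n·ρ_f = 0.8471×2.65 + 0.1529×1
       = 2.245 + 0.153 = 2.398 g/cm³

2.40 g/cm³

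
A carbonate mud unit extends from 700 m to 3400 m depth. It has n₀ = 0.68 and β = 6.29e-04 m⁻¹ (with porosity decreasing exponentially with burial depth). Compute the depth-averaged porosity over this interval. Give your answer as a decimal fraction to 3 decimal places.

Working in km (1 km = 1000 m; β in km⁻¹ = β in m⁻¹ × 1000):
⟨n⟩ = (1/(z₂−z₁)) ∫ n₀ e^(−βz) dz = n₀·(e^(−β·z₁) − e^(−β·z₂)) / (β·(z₂−z₁))
e^(−0.629×0.7) = 0.6438; e^(−0.629×3.4) = 0.1178
⟨n⟩ = 0.68 × (0.6438 − 0.1178) / (0.629 × 2.7) = 0.68 × 0.3097 = 0.2106

0.211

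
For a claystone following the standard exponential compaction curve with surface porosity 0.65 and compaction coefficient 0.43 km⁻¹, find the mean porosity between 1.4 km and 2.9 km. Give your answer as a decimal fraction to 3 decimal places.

0.262

⟨φ⟩ = (1/(Z₂−Z₁)) ∫ φ₀ e^(−cZ) dZ = φ₀·(e^(−c·Z₁) − e^(−c·Z₂)) / (c·(Z₂−Z₁))
e^(−0.43×1.4) = 0.5477; e^(−0.43×2.9) = 0.2874
⟨φ⟩ = 0.65 × (0.5477 − 0.2874) / (0.43 × 1.5) = 0.65 × 0.4036 = 0.2624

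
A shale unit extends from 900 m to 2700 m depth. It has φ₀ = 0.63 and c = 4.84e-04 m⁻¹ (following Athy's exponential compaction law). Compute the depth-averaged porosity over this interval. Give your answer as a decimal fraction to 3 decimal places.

Working in km (1 km = 1000 m; c in km⁻¹ = c in m⁻¹ × 1000):
⟨φ⟩ = (1/(z₂−z₁)) ∫ φ₀ e^(−cz) dz = φ₀·(e^(−c·z₁) − e^(−c·z₂)) / (c·(z₂−z₁))
e^(−0.484×0.9) = 0.6469; e^(−0.484×2.7) = 0.2707
⟨φ⟩ = 0.63 × (0.6469 − 0.2707) / (0.484 × 1.8) = 0.63 × 0.4318 = 0.2720

0.272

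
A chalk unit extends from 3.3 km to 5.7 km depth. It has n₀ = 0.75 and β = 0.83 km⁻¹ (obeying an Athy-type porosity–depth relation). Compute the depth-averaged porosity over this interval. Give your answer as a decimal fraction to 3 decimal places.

0.021

⟨n⟩ = (1/(d₂−d₁)) ∫ n₀ e^(−βd) dd = n₀·(e^(−β·d₁) − e^(−β·d₂)) / (β·(d₂−d₁))
e^(−0.83×3.3) = 0.0646; e^(−0.83×5.7) = 0.0088
⟨n⟩ = 0.75 × (0.0646 − 0.0088) / (0.83 × 2.4) = 0.75 × 0.0280 = 0.0210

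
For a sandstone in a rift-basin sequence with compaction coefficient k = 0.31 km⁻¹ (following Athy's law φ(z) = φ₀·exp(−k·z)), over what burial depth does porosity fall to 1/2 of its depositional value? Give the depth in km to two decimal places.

φ/φ₀ = 1/2 ⇒ exp(−k·z) = 1/2 ⇒ z = ln(2) / k
z = 0.6931 / 0.31 = 2.236 km

2.24 km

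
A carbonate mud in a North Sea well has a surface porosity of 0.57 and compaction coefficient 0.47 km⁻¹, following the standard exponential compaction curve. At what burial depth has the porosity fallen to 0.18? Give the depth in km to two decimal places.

2.45 km

Invert Athy's law: Z = ln(phi₀/phi) / k
Z = ln(0.57/0.18) / 0.47 = ln(3.167) / 0.47 = 1.1527 / 0.47 = 2.453 km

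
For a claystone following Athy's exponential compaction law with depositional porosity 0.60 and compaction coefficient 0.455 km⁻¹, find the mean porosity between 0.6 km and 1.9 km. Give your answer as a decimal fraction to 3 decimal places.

⟨n⟩ = (1/(Z₂−Z₁)) ∫ n₀ e^(−βZ) dZ = n₀·(e^(−β·Z₁) − e^(−β·Z₂)) / (β·(Z₂−Z₁))
e^(−0.455×0.6) = 0.7611; e^(−0.455×1.9) = 0.4213
⟨n⟩ = 0.6 × (0.7611 − 0.4213) / (0.455 × 1.3) = 0.6 × 0.5745 = 0.3447

0.345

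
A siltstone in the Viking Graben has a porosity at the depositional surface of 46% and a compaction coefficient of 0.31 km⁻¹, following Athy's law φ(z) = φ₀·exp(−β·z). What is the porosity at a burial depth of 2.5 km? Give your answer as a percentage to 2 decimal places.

21.19%

φ = φ₀·exp(−β·z) = 0.46 × exp(−0.31 × 2.5) = 0.46 × exp(−0.775)
  = 0.46 × 0.4607 = 0.2119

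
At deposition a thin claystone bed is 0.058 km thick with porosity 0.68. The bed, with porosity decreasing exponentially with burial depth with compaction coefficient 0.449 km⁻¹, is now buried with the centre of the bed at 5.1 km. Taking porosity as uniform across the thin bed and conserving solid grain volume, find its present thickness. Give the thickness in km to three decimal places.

Porosity at 5.1 km: φ = 0.68·exp(−0.449×5.1) = 0.0689
Solid-volume conservation: h(1−φ) = h₀(1−φ₀) ⇒ h = h₀·(1−φ₀)/(1−φ)
h = 0.058 × (1 − 0.68)/(1 − 0.0689) = 0.058 × 0.3437 = 0.0199 km

0.020 km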